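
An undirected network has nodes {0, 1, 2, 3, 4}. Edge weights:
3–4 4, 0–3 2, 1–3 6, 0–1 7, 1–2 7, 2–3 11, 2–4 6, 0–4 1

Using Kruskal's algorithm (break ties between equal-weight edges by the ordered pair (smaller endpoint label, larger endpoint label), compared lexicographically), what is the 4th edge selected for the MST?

Sort edges by weight, then run Kruskal:
0–4 (1): add — endpoints in different components.
0–3 (2): add — endpoints in different components.
3–4 (4): skip — 3 and 4 already connected.
1–3 (6): add — endpoints in different components.
2–4 (6): add — endpoints in different components.
The 4th edge added is 2–4.

2-4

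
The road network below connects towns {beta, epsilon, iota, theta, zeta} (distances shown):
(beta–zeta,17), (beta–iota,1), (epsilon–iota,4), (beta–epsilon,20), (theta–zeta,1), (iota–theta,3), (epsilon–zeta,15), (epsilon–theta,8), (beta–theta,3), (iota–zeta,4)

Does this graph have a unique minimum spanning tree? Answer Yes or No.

No

Kruskal: consider edges lightest-first.
beta–iota (1): add. Components now {zeta} {beta,iota} {theta} {epsilon}
theta–zeta (1): add. Components now {theta,zeta} {beta,iota} {epsilon}
beta–theta (3): add. Components now {beta,iota,theta,zeta} {epsilon}
iota–theta (3): skip — theta and iota already connected.
epsilon–iota (4): add. Components now {beta,epsilon,iota,theta,zeta}
Non-tree edge iota–theta has weight 3, equal to the heaviest edge on its tree cycle — swapping gives another MST of the same weight. Not unique.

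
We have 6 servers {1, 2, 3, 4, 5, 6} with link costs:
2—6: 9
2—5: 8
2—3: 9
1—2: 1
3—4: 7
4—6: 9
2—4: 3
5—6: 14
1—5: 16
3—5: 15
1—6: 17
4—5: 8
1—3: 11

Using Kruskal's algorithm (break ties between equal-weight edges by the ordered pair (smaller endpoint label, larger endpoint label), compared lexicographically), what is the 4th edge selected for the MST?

Sort edges by weight, then run Kruskal:
1—2 (1): add. Components now {1,2} {3} {4} {5} {6}
2—4 (3): add. Components now {1,2,4} {3} {5} {6}
3—4 (7): add. Components now {1,2,3,4} {5} {6}
2—5 (8): add. Components now {1,2,3,4,5} {6}
4—5 (8): skip — 4 and 5 already connected.
2—3 (9): skip — 2 and 3 already connected.
2—6 (9): add. Components now {1,2,3,4,5,6}
The 4th edge added is 2—5.

2-5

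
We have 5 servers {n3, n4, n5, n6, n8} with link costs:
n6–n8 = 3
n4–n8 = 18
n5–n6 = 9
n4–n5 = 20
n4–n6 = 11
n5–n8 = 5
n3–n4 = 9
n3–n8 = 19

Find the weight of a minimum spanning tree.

28

Kruskal: consider edges lightest-first.
n6–n8 (3): add — endpoints in different components.
n5–n8 (5): add — endpoints in different components.
n3–n4 (9): add — endpoints in different components.
n5–n6 (9): skip — n5 and n6 already connected.
n4–n6 (11): add — endpoints in different components.
MST edges: n6–n8, n5–n8, n3–n4, n4–n6; total weight 3+5+9+11 = 28.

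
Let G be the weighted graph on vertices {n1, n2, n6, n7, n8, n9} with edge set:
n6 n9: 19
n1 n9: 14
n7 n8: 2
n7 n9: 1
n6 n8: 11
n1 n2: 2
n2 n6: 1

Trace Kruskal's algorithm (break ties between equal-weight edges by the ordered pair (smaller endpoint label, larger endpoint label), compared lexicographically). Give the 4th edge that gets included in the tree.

Kruskal: consider edges lightest-first.
n2 n6 (1): add. Components now {n9} {n2,n6} {n7} {n8} {n1}
n7 n9 (1): add. Components now {n7,n9} {n2,n6} {n8} {n1}
n1 n2 (2): add. Components now {n7,n9} {n1,n2,n6} {n8}
n7 n8 (2): add. Components now {n7,n8,n9} {n1,n2,n6}
n6 n8 (11): add. Components now {n1,n2,n6,n7,n8,n9}
The 4th edge added is n7 n8.

n7-n8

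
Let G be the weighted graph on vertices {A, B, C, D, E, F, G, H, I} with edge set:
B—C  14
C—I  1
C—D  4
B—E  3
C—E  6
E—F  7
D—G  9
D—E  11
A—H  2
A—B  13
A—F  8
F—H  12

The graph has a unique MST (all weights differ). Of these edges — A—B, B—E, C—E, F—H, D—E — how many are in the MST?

2

Kruskal: consider edges lightest-first.
C—I (1): add — endpoints in different components.
A—H (2): add — endpoints in different components.
B—E (3): add — endpoints in different components.
C—D (4): add — endpoints in different components.
C—E (6): add — endpoints in different components.
E—F (7): add — endpoints in different components.
A—F (8): add — endpoints in different components.
D—G (9): add — endpoints in different components.
MST edge set: {C—I, A—H, B—E, C—D, C—E, E—F, A—F, D—G}.
Of the listed edges, {B—E, C—E} are in the MST → 2.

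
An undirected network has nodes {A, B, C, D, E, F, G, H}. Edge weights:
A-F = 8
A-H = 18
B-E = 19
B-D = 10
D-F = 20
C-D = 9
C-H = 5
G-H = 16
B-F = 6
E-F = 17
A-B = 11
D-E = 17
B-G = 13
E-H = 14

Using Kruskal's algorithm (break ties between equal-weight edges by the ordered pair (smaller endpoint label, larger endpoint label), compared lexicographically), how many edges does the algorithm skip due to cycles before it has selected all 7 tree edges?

Kruskal's algorithm — process edges by increasing weight (ties by edge label):
C-H (5): add — endpoints in different components.
B-F (6): add — endpoints in different components.
A-F (8): add — endpoints in different components.
C-D (9): add — endpoints in different components.
B-D (10): add — endpoints in different components.
A-B (11): skip — A and B already connected.
B-G (13): add — endpoints in different components.
E-H (14): add — endpoints in different components.
Edges rejected before the tree was complete: 1.

1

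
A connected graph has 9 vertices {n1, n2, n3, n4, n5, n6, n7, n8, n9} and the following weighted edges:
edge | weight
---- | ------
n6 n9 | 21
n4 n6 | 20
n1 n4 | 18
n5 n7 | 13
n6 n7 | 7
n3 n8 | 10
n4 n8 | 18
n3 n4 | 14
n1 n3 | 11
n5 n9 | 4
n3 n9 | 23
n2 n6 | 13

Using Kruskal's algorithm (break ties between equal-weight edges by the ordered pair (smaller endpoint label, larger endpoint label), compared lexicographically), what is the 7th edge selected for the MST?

n3-n4

Kruskal: consider edges lightest-first.
n5 n9 (4): add — endpoints in different components.
n6 n7 (7): add — endpoints in different components.
n3 n8 (10): add — endpoints in different components.
n1 n3 (11): add — endpoints in different components.
n2 n6 (13): add — endpoints in different components.
n5 n7 (13): add — endpoints in different components.
n3 n4 (14): add — endpoints in different components.
n1 n4 (18): skip — n4 and n1 already connected.
n4 n8 (18): skip — n4 and n8 already connected.
n4 n6 (20): add — endpoints in different components.
The 7th edge added is n3 n4.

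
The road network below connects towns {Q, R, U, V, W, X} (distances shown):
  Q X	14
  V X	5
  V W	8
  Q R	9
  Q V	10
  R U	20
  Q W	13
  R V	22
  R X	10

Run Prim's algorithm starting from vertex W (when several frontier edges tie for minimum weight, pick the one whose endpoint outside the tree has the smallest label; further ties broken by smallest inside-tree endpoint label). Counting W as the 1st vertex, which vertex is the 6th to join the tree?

U

Prim, starting at W.
Step 1: cheapest edge leaving the tree is V W (8); add V.
Step 2: cheapest edge leaving the tree is V X (5); add X.
Step 3: cheapest edge leaving the tree is Q V (10); add Q.
Step 4: cheapest edge leaving the tree is Q R (9); add R.
Step 5: cheapest edge leaving the tree is R U (20); add U.
Vertex order: W, V, X, Q, R, U. The 6th vertex is U.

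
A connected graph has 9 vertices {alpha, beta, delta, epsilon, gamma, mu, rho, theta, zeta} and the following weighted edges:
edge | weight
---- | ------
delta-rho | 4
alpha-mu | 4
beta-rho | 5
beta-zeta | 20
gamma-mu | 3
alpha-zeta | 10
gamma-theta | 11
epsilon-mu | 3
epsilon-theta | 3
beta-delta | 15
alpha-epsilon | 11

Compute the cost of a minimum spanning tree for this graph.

52

Kruskal's algorithm — process edges by increasing weight (ties by edge label):
epsilon-mu (3): add — endpoints in different components.
epsilon-theta (3): add — endpoints in different components.
gamma-mu (3): add — endpoints in different components.
alpha-mu (4): add — endpoints in different components.
delta-rho (4): add — endpoints in different components.
beta-rho (5): add — endpoints in different components.
alpha-zeta (10): add — endpoints in different components.
alpha-epsilon (11): skip — epsilon and alpha already connected.
gamma-theta (11): skip — theta and gamma already connected.
beta-delta (15): skip — delta and beta already connected.
beta-zeta (20): add — endpoints in different components.
MST edges: epsilon-mu, epsilon-theta, gamma-mu, alpha-mu, delta-rho, beta-rho, alpha-zeta, beta-zeta; total weight 3+3+3+4+4+5+10+20 = 52.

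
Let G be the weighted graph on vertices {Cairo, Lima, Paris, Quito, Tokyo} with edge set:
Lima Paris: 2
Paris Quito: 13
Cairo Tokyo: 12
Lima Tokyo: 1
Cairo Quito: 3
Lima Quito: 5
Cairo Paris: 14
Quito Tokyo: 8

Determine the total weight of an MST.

11

Kruskal's algorithm — process edges by increasing weight (ties by edge label):
Lima Tokyo (1): add — endpoints in different components.
Lima Paris (2): add — endpoints in different components.
Cairo Quito (3): add — endpoints in different components.
Lima Quito (5): add — endpoints in different components.
MST edges: Lima Tokyo, Lima Paris, Cairo Quito, Lima Quito; total weight 1+2+3+5 = 11.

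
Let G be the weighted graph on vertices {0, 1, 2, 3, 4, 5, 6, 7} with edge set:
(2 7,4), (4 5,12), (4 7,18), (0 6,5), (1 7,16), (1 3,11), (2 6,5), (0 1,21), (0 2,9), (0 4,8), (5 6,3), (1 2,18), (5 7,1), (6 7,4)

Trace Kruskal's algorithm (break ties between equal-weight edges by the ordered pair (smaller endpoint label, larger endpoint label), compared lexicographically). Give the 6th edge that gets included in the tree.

Kruskal's algorithm — process edges by increasing weight (ties by edge label):
5 7 (1): add — endpoints in different components.
5 6 (3): add — endpoints in different components.
2 7 (4): add — endpoints in different components.
6 7 (4): skip — 6 and 7 already connected.
0 6 (5): add — endpoints in different components.
2 6 (5): skip — 2 and 6 already connected.
0 4 (8): add — endpoints in different components.
0 2 (9): skip — 0 and 2 already connected.
1 3 (11): add — endpoints in different components.
4 5 (12): skip — 4 and 5 already connected.
1 7 (16): add — endpoints in different components.
The 6th edge added is 1 3.

1-3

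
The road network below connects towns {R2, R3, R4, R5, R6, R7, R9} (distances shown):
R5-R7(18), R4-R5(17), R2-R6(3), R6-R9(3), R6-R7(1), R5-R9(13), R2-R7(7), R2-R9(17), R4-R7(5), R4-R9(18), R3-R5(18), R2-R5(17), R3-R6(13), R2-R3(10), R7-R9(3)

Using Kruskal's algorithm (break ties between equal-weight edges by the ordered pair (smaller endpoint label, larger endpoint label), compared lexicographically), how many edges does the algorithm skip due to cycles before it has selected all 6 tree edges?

3

Kruskal: consider edges lightest-first.
R6-R7 (1): add — endpoints in different components.
R2-R6 (3): add — endpoints in different components.
R6-R9 (3): add — endpoints in different components.
R7-R9 (3): skip — R9 and R7 already connected.
R4-R7 (5): add — endpoints in different components.
R2-R7 (7): skip — R2 and R7 already connected.
R2-R3 (10): add — endpoints in different components.
R3-R6 (13): skip — R3 and R6 already connected.
R5-R9 (13): add — endpoints in different components.
Edges rejected before the tree was complete: 3.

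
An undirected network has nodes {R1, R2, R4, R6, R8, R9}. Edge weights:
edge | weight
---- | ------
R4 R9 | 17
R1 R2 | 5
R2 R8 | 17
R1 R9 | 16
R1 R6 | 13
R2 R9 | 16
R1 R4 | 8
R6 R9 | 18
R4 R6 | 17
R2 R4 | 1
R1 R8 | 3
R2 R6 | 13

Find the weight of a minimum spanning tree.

38

Grow the tree from R8 using Prim:
Step 1: cheapest edge leaving the tree is R1 R8 (3); add R1.
Step 2: cheapest edge leaving the tree is R1 R2 (5); add R2.
Step 3: cheapest edge leaving the tree is R2 R4 (1); add R4.
Step 4: cheapest edge leaving the tree is R1 R6 (13); add R6.
Step 5: cheapest edge leaving the tree is R1 R9 (16); add R9.
MST edges: R1 R8, R1 R2, R2 R4, R1 R6, R1 R9; total weight 3+5+1+13+16 = 38.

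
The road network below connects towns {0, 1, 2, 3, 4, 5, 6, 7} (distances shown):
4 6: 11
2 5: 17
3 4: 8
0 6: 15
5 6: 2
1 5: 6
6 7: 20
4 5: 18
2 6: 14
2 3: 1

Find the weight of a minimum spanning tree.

63

Kruskal's algorithm — process edges by increasing weight (ties by edge label):
2 3 (1): add — endpoints in different components.
5 6 (2): add — endpoints in different components.
1 5 (6): add — endpoints in different components.
3 4 (8): add — endpoints in different components.
4 6 (11): add — endpoints in different components.
2 6 (14): skip — 2 and 6 already connected.
0 6 (15): add — endpoints in different components.
2 5 (17): skip — 2 and 5 already connected.
4 5 (18): skip — 4 and 5 already connected.
6 7 (20): add — endpoints in different components.
MST edges: 2 3, 5 6, 1 5, 3 4, 4 6, 0 6, 6 7; total weight 1+2+6+8+11+15+20 = 63.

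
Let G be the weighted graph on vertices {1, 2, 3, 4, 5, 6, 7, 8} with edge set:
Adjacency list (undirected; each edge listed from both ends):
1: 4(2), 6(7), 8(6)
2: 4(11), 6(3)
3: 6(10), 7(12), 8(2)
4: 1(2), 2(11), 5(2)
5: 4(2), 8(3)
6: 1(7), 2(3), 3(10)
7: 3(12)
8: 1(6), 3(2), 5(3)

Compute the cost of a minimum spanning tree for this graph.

31

Prim, starting at 4.
Step 1: cheapest edge leaving the tree is 1 4 (2); add 1.
Step 2: cheapest edge leaving the tree is 4 5 (2); add 5.
Step 3: cheapest edge leaving the tree is 5 8 (3); add 8.
Step 4: cheapest edge leaving the tree is 3 8 (2); add 3.
Step 5: cheapest edge leaving the tree is 1 6 (7); add 6.
Step 6: cheapest edge leaving the tree is 2 6 (3); add 2.
Step 7: cheapest edge leaving the tree is 3 7 (12); add 7.
MST edges: 1 4, 4 5, 5 8, 3 8, 1 6, 2 6, 3 7; total weight 2+2+3+2+7+3+12 = 31.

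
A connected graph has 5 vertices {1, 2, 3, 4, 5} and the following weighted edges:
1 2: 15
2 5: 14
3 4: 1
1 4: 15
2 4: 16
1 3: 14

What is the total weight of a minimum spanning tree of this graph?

44

Grow the tree from 2 using Prim:
Step 1: frontier [2 5 14, 1 2 15, 2 4 16] → take 2 5 (14); add 5.
Step 2: frontier [1 2 15, 2 4 16] → take 1 2 (15); add 1.
Step 3: frontier [1 3 14, 1 4 15, 2 4 16] → take 1 3 (14); add 3.
Step 4: frontier [1 4 15, 2 4 16, 3 4 1] → take 3 4 (1); add 4.
MST edges: 2 5, 1 2, 1 3, 3 4; total weight 14+15+14+1 = 44.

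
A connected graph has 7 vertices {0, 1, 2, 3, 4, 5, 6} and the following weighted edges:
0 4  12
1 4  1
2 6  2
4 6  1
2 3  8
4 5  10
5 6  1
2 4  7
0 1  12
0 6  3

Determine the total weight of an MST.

16

Grow the tree from 1 using Prim:
Step 1: frontier [1 4 1, 0 1 12] → take 1 4 (1); add 4.
Step 2: frontier [0 1 12, 4 6 1, 2 4 7, 4 5 10, 0 4 12] → take 4 6 (1); add 6.
Step 3: frontier [0 1 12, 2 4 7, 4 5 10, 0 4 12, 5 6 1, 2 6 2, 0 6 3] → take 5 6 (1); add 5.
Step 4: frontier [0 1 12, 2 4 7, 0 4 12, 2 6 2, 0 6 3] → take 2 6 (2); add 2.
Step 5: frontier [0 1 12, 2 3 8, 0 4 12, 0 6 3] → take 0 6 (3); add 0.
Step 6: frontier [2 3 8] → take 2 3 (8); add 3.
MST edges: 1 4, 4 6, 5 6, 2 6, 0 6, 2 3; total weight 1+1+1+2+3+8 = 16.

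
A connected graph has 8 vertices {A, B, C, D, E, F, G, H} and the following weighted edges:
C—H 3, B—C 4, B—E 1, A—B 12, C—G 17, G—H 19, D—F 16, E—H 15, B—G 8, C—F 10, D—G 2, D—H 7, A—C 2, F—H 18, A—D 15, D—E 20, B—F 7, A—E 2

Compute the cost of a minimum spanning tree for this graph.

24

Kruskal: consider edges lightest-first.
B—E (1): add — endpoints in different components.
A—C (2): add — endpoints in different components.
A—E (2): add — endpoints in different components.
D—G (2): add — endpoints in different components.
C—H (3): add — endpoints in different components.
B—C (4): skip — B and C already connected.
B—F (7): add — endpoints in different components.
D—H (7): add — endpoints in different components.
MST edges: B—E, A—C, A—E, D—G, C—H, B—F, D—H; total weight 1+2+2+2+3+7+7 = 24.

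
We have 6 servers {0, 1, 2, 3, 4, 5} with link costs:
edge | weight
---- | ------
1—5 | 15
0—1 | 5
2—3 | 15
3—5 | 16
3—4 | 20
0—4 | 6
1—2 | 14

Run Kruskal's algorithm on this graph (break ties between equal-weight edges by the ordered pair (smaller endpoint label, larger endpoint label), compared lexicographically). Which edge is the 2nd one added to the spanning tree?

0-4

Kruskal: consider edges lightest-first.
0—1 (5): add — endpoints in different components.
0—4 (6): add — endpoints in different components.
1—2 (14): add — endpoints in different components.
1—5 (15): add — endpoints in different components.
2—3 (15): add — endpoints in different components.
The 2nd edge added is 0—4.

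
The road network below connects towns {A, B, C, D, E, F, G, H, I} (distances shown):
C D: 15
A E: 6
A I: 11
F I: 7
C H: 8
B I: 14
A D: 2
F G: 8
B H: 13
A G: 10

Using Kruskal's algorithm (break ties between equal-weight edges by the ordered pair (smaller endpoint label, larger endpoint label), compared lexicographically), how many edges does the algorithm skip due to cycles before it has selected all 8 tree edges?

Kruskal's algorithm — process edges by increasing weight (ties by edge label):
A D (2): add — endpoints in different components.
A E (6): add — endpoints in different components.
F I (7): add — endpoints in different components.
C H (8): add — endpoints in different components.
F G (8): add — endpoints in different components.
A G (10): add — endpoints in different components.
A I (11): skip — A and I already connected.
B H (13): add — endpoints in different components.
B I (14): add — endpoints in different components.
Edges rejected before the tree was complete: 1.

1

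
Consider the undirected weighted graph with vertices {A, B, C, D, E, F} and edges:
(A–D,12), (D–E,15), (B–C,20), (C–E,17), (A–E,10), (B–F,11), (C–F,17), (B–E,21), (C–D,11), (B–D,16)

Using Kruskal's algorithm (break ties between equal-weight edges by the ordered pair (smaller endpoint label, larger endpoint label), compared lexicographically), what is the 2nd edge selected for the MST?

B-F

Kruskal: consider edges lightest-first.
A–E (10): add — endpoints in different components.
B–F (11): add — endpoints in different components.
C–D (11): add — endpoints in different components.
A–D (12): add — endpoints in different components.
D–E (15): skip — D and E already connected.
B–D (16): add — endpoints in different components.
The 2nd edge added is B–F.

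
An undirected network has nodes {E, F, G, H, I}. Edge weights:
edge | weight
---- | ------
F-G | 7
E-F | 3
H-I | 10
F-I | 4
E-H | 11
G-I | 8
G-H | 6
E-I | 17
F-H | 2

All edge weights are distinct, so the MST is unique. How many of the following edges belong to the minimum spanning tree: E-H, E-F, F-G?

Kruskal: consider edges lightest-first.
F-H (2): add. Components now {E} {F,H} {G} {I}
E-F (3): add. Components now {E,F,H} {G} {I}
F-I (4): add. Components now {E,F,H,I} {G}
G-H (6): add. Components now {E,F,G,H,I}
MST edge set: {F-H, E-F, F-I, G-H}.
Of the listed edges, {E-F} are in the MST → 1.

1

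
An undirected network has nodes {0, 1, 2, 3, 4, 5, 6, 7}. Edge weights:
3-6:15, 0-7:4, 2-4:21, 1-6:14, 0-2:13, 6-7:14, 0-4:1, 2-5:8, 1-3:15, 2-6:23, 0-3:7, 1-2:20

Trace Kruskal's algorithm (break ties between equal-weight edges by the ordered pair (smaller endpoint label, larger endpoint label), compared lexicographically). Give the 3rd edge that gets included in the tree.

0-3

Kruskal's algorithm — process edges by increasing weight (ties by edge label):
0-4 (1): add — endpoints in different components.
0-7 (4): add — endpoints in different components.
0-3 (7): add — endpoints in different components.
2-5 (8): add — endpoints in different components.
0-2 (13): add — endpoints in different components.
1-6 (14): add — endpoints in different components.
6-7 (14): add — endpoints in different components.
The 3rd edge added is 0-3.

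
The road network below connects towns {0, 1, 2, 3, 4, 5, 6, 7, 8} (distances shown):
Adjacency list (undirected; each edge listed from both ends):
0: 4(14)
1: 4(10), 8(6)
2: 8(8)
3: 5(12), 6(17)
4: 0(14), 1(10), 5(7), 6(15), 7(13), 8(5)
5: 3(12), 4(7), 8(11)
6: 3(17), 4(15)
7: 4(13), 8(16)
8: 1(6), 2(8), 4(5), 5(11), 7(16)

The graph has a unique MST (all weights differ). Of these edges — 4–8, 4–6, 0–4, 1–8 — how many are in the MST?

Kruskal's algorithm — process edges by increasing weight (ties by edge label):
4–8 (5): add — endpoints in different components.
1–8 (6): add — endpoints in different components.
4–5 (7): add — endpoints in different components.
2–8 (8): add — endpoints in different components.
1–4 (10): skip — 1 and 4 already connected.
5–8 (11): skip — 5 and 8 already connected.
3–5 (12): add — endpoints in different components.
4–7 (13): add — endpoints in different components.
0–4 (14): add — endpoints in different components.
4–6 (15): add — endpoints in different components.
MST edge set: {4–8, 1–8, 4–5, 2–8, 3–5, 4–7, 0–4, 4–6}.
Of the listed edges, {4–8, 4–6, 0–4, 1–8} are in the MST → 4.

4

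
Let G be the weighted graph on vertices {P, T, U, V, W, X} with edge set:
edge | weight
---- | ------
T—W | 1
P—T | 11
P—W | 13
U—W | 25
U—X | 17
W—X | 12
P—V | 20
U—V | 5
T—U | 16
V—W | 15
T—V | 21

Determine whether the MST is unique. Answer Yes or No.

Yes

Kruskal: consider edges lightest-first.
T—W (1): add. Components now {U} {T,W} {X} {P} {V}
U—V (5): add. Components now {U,V} {T,W} {X} {P}
P—T (11): add. Components now {U,V} {P,T,W} {X}
W—X (12): add. Components now {U,V} {P,T,W,X}
P—W (13): skip — W and P already connected.
V—W (15): add. Components now {P,T,U,V,W,X}
Every non-tree edge has weight strictly greater than the heaviest edge on the tree path between its endpoints, so the MST is unique.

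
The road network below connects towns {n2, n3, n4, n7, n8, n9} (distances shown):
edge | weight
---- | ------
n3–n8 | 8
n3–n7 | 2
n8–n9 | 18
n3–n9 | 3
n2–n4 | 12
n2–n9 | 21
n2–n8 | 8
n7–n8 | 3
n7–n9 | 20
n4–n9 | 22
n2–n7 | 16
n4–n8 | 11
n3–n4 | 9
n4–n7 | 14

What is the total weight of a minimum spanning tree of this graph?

Grow the tree from n4 using Prim:
Step 1: frontier [n3–n4 9, n4–n8 11, n2–n4 12, n4–n7 14, n4–n9 22] → take n3–n4 (9); add n3.
Step 2: frontier [n3–n7 2, n3–n9 3, n3–n8 8, n4–n8 11, n2–n4 12, n4–n7 14, n4–n9 22] → take n3–n7 (2); add n7.
Step 3: frontier [n3–n9 3, n3–n8 8, n4–n8 11, n2–n4 12, n4–n9 22, n7–n8 3, n2–n7 16, n7–n9 20] → take n7–n8 (3); add n8.
Step 4: frontier [n3–n9 3, n2–n4 12, n4–n9 22, n2–n7 16, n7–n9 20, n2–n8 8, n8–n9 18] → take n3–n9 (3); add n9.
Step 5: frontier [n2–n4 12, n2–n7 16, n2–n8 8, n2–n9 21] → take n2–n8 (8); add n2.
MST edges: n3–n4, n3–n7, n7–n8, n3–n9, n2–n8; total weight 9+2+3+3+8 = 25.

25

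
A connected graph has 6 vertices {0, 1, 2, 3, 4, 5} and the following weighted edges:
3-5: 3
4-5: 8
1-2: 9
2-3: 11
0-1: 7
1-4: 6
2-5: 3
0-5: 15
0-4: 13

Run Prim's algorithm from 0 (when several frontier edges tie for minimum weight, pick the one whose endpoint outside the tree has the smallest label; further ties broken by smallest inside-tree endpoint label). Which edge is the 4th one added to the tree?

2-5

Grow the tree from 0 using Prim:
Step 1: frontier [0-1 7, 0-4 13, 0-5 15] → take 0-1 (7); add 1.
Step 2: frontier [0-4 13, 0-5 15, 1-4 6, 1-2 9] → take 1-4 (6); add 4.
Step 3: frontier [0-5 15, 1-2 9, 4-5 8] → take 4-5 (8); add 5.
Step 4: frontier [1-2 9, 2-5 3, 3-5 3] → take 2-5 (3); add 2.
Step 5: frontier [2-3 11, 3-5 3] → take 3-5 (3); add 3.
The 4th edge added is 2-5.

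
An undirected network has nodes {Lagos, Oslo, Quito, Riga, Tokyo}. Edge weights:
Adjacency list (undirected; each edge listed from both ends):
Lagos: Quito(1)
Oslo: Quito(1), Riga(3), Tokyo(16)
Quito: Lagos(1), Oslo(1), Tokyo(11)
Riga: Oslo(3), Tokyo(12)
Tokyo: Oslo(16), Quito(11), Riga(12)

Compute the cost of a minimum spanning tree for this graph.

16

Kruskal: consider edges lightest-first.
Lagos–Quito (1): add. Components now {Tokyo} {Lagos,Quito} {Oslo} {Riga}
Oslo–Quito (1): add. Components now {Tokyo} {Lagos,Oslo,Quito} {Riga}
Oslo–Riga (3): add. Components now {Tokyo} {Lagos,Oslo,Quito,Riga}
Quito–Tokyo (11): add. Components now {Lagos,Oslo,Quito,Riga,Tokyo}
MST edges: Lagos–Quito, Oslo–Quito, Oslo–Riga, Quito–Tokyo; total weight 1+1+3+11 = 16.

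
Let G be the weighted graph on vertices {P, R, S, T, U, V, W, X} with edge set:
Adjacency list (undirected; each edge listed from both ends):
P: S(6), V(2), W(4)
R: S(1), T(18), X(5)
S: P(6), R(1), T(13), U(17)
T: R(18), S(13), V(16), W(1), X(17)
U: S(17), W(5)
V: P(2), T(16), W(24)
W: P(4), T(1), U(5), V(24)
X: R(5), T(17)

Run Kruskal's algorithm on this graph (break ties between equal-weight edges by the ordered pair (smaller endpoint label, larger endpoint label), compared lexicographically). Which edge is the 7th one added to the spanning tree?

P-S

Sort edges by weight, then run Kruskal:
R-S (1): add — endpoints in different components.
T-W (1): add — endpoints in different components.
P-V (2): add — endpoints in different components.
P-W (4): add — endpoints in different components.
R-X (5): add — endpoints in different components.
U-W (5): add — endpoints in different components.
P-S (6): add — endpoints in different components.
The 7th edge added is P-S.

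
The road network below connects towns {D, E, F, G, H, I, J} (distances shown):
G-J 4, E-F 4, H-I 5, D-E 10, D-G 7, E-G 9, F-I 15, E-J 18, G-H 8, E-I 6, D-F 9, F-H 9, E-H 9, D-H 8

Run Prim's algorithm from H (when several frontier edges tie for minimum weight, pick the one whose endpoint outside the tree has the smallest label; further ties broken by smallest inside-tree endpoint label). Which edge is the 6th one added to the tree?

G-J

Prim, starting at H.
Step 1: frontier [H-I 5, D-H 8, G-H 8, E-H 9, F-H 9] → take H-I (5); add I.
Step 2: frontier [D-H 8, G-H 8, E-H 9, F-H 9, E-I 6, F-I 15] → take E-I (6); add E.
Step 3: frontier [E-F 4, E-G 9, D-E 10, E-J 18, D-H 8, G-H 8, F-H 9, F-I 15] → take E-F (4); add F.
Step 4: frontier [E-G 9, D-E 10, E-J 18, D-F 9, D-H 8, G-H 8] → take D-H (8); add D.
Step 5: frontier [D-G 7, E-G 9, E-J 18, G-H 8] → take D-G (7); add G.
Step 6: frontier [E-J 18, G-J 4] → take G-J (4); add J.
The 6th edge added is G-J.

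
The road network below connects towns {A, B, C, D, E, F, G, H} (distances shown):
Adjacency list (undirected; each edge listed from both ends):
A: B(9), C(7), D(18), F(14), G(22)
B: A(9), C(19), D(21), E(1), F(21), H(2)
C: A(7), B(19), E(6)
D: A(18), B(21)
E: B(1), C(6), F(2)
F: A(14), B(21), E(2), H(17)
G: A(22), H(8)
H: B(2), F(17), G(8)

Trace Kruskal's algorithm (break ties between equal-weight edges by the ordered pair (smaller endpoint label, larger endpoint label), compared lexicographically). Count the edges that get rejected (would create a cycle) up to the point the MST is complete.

3

Kruskal's algorithm — process edges by increasing weight (ties by edge label):
B–E (1): add — endpoints in different components.
B–H (2): add — endpoints in different components.
E–F (2): add — endpoints in different components.
C–E (6): add — endpoints in different components.
A–C (7): add — endpoints in different components.
G–H (8): add — endpoints in different components.
A–B (9): skip — A and B already connected.
A–F (14): skip — A and F already connected.
F–H (17): skip — F and H already connected.
A–D (18): add — endpoints in different components.
Edges rejected before the tree was complete: 3.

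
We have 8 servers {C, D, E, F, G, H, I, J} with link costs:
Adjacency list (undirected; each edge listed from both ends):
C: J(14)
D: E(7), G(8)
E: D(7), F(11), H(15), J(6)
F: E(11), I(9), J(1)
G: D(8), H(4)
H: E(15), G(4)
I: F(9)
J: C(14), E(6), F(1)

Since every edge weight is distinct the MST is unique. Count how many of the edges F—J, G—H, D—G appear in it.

Kruskal: consider edges lightest-first.
F—J (1): add — endpoints in different components.
G—H (4): add — endpoints in different components.
E—J (6): add — endpoints in different components.
D—E (7): add — endpoints in different components.
D—G (8): add — endpoints in different components.
F—I (9): add — endpoints in different components.
E—F (11): skip — E and F already connected.
C—J (14): add — endpoints in different components.
MST edge set: {F—J, G—H, E—J, D—E, D—G, F—I, C—J}.
Of the listed edges, {F—J, G—H, D—G} are in the MST → 3.

3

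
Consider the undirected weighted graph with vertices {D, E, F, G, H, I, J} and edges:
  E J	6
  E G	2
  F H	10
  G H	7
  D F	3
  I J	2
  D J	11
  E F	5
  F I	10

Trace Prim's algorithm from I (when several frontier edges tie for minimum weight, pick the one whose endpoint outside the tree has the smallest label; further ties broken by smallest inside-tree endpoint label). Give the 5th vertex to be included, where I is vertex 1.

Prim's algorithm from I:
Step 1: cheapest edge leaving the tree is I J (2); add J.
Step 2: cheapest edge leaving the tree is E J (6); add E.
Step 3: cheapest edge leaving the tree is E G (2); add G.
Step 4: cheapest edge leaving the tree is E F (5); add F.
Step 5: cheapest edge leaving the tree is D F (3); add D.
Step 6: cheapest edge leaving the tree is G H (7); add H.
Vertex order: I, J, E, G, F, D, H. The 5th vertex is F.

F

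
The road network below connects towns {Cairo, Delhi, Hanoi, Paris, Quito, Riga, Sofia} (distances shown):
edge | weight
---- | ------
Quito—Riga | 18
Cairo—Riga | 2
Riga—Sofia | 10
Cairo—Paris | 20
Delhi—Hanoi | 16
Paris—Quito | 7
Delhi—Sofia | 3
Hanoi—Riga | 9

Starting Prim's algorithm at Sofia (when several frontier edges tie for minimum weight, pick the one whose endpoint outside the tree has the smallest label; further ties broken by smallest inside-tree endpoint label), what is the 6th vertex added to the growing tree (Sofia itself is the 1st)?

Quito

Prim, starting at Sofia.
Step 1: frontier [Delhi—Sofia 3, Riga—Sofia 10] → take Delhi—Sofia (3); add Delhi.
Step 2: frontier [Delhi—Hanoi 16, Riga—Sofia 10] → take Riga—Sofia (10); add Riga.
Step 3: frontier [Delhi—Hanoi 16, Cairo—Riga 2, Hanoi—Riga 9, Quito—Riga 18] → take Cairo—Riga (2); add Cairo.
Step 4: frontier [Cairo—Paris 20, Delhi—Hanoi 16, Hanoi—Riga 9, Quito—Riga 18] → take Hanoi—Riga (9); add Hanoi.
Step 5: frontier [Cairo—Paris 20, Quito—Riga 18] → take Quito—Riga (18); add Quito.
Step 6: frontier [Cairo—Paris 20, Paris—Quito 7] → take Paris—Quito (7); add Paris.
Vertex order: Sofia, Delhi, Riga, Cairo, Hanoi, Quito, Paris. The 6th vertex is Quito.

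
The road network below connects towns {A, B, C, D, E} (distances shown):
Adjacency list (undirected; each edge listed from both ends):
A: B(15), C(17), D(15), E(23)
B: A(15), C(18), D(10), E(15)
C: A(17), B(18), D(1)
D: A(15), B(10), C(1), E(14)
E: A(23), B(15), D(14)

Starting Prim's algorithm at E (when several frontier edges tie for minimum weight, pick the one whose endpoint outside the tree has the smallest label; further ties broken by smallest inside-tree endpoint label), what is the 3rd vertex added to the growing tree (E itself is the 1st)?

C

Prim, starting at E.
Step 1: cheapest edge leaving the tree is D–E (14); add D.
Step 2: cheapest edge leaving the tree is C–D (1); add C.
Step 3: cheapest edge leaving the tree is B–D (10); add B.
Step 4: cheapest edge leaving the tree is A–B (15); add A.
Vertex order: E, D, C, B, A. The 3rd vertex is C.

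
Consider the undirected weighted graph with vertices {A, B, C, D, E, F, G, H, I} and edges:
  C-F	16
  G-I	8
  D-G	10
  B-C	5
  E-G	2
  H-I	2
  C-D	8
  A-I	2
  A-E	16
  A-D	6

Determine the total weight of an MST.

Kruskal: consider edges lightest-first.
A-I (2): add — endpoints in different components.
E-G (2): add — endpoints in different components.
H-I (2): add — endpoints in different components.
B-C (5): add — endpoints in different components.
A-D (6): add — endpoints in different components.
C-D (8): add — endpoints in different components.
G-I (8): add — endpoints in different components.
D-G (10): skip — D and G already connected.
A-E (16): skip — A and E already connected.
C-F (16): add — endpoints in different components.
MST edges: A-I, E-G, H-I, B-C, A-D, C-D, G-I, C-F; total weight 2+2+2+5+6+8+8+16 = 49.

49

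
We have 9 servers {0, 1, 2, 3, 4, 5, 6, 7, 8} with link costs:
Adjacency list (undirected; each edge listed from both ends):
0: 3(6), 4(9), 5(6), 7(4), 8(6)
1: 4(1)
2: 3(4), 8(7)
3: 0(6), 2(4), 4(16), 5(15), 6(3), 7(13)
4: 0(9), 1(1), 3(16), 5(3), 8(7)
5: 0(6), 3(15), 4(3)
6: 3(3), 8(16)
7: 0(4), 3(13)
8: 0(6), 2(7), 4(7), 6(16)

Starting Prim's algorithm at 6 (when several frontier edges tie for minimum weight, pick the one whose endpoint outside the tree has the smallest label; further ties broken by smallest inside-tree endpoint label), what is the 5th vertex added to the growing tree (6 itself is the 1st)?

Prim's algorithm from 6:
Step 1: cheapest edge leaving the tree is 3—6 (3); add 3.
Step 2: cheapest edge leaving the tree is 2—3 (4); add 2.
Step 3: cheapest edge leaving the tree is 0—3 (6); add 0.
Step 4: cheapest edge leaving the tree is 0—7 (4); add 7.
Step 5: cheapest edge leaving the tree is 0—5 (6); add 5.
Step 6: cheapest edge leaving the tree is 4—5 (3); add 4.
Step 7: cheapest edge leaving the tree is 1—4 (1); add 1.
Step 8: cheapest edge leaving the tree is 0—8 (6); add 8.
Vertex order: 6, 3, 2, 0, 7, 5, 4, 1, 8. The 5th vertex is 7.

7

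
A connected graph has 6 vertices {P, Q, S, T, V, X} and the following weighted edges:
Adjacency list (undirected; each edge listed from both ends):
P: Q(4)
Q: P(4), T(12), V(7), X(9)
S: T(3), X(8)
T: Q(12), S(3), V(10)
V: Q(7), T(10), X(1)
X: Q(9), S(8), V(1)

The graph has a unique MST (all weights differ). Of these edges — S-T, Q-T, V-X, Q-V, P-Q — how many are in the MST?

4

Sort edges by weight, then run Kruskal:
V-X (1): add. Components now {V,X} {S} {Q} {P} {T}
S-T (3): add. Components now {V,X} {S,T} {Q} {P}
P-Q (4): add. Components now {V,X} {S,T} {P,Q}
Q-V (7): add. Components now {P,Q,V,X} {S,T}
S-X (8): add. Components now {P,Q,S,T,V,X}
MST edge set: {V-X, S-T, P-Q, Q-V, S-X}.
Of the listed edges, {S-T, V-X, Q-V, P-Q} are in the MST → 4.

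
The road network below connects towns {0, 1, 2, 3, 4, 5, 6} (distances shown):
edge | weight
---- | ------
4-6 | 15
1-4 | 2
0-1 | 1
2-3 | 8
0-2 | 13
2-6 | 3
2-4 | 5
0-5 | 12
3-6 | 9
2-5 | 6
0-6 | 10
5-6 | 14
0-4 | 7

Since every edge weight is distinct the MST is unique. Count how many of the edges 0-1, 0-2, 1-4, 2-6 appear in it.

3

Sort edges by weight, then run Kruskal:
0-1 (1): add. Components now {0,1} {2} {3} {4} {5} {6}
1-4 (2): add. Components now {0,1,4} {2} {3} {5} {6}
2-6 (3): add. Components now {0,1,4} {2,6} {3} {5}
2-4 (5): add. Components now {0,1,2,4,6} {3} {5}
2-5 (6): add. Components now {0,1,2,4,5,6} {3}
0-4 (7): skip — 0 and 4 already connected.
2-3 (8): add. Components now {0,1,2,3,4,5,6}
MST edge set: {0-1, 1-4, 2-6, 2-4, 2-5, 2-3}.
Of the listed edges, {0-1, 1-4, 2-6} are in the MST → 3.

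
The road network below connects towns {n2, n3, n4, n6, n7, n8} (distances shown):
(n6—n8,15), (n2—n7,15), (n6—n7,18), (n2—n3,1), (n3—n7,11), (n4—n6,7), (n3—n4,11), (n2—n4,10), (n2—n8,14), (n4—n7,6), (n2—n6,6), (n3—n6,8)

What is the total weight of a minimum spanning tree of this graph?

34

Sort edges by weight, then run Kruskal:
n2—n3 (1): add. Components now {n6} {n7} {n2,n3} {n4} {n8}
n2—n6 (6): add. Components now {n2,n3,n6} {n7} {n4} {n8}
n4—n7 (6): add. Components now {n2,n3,n6} {n4,n7} {n8}
n4—n6 (7): add. Components now {n2,n3,n4,n6,n7} {n8}
n3—n6 (8): skip — n6 and n3 already connected.
n2—n4 (10): skip — n2 and n4 already connected.
n3—n4 (11): skip — n3 and n4 already connected.
n3—n7 (11): skip — n7 and n3 already connected.
n2—n8 (14): add. Components now {n2,n3,n4,n6,n7,n8}
MST edges: n2—n3, n2—n6, n4—n7, n4—n6, n2—n8; total weight 1+6+6+7+14 = 34.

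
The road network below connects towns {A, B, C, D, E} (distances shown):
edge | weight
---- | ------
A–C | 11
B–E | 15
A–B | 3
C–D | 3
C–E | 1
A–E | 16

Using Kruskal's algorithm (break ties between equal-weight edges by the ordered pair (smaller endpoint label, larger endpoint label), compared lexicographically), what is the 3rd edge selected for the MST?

C-D

Kruskal: consider edges lightest-first.
C–E (1): add. Components now {A} {B} {C,E} {D}
A–B (3): add. Components now {A,B} {C,E} {D}
C–D (3): add. Components now {A,B} {C,D,E}
A–C (11): add. Components now {A,B,C,D,E}
The 3rd edge added is C–D.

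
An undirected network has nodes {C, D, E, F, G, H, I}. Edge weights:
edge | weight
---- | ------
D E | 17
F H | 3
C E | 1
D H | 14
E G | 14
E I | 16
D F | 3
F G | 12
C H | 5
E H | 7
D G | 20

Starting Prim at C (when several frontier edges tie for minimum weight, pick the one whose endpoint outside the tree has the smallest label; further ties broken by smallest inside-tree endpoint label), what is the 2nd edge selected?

C-H

Prim, starting at C.
Step 1: frontier [C E 1, C H 5] → take C E (1); add E.
Step 2: frontier [C H 5, E H 7, E G 14, E I 16, D E 17] → take C H (5); add H.
Step 3: frontier [E G 14, E I 16, D E 17, F H 3, D H 14] → take F H (3); add F.
Step 4: frontier [E G 14, E I 16, D E 17, D F 3, F G 12, D H 14] → take D F (3); add D.
Step 5: frontier [D G 20, E G 14, E I 16, F G 12] → take F G (12); add G.
Step 6: frontier [E I 16] → take E I (16); add I.
The 2nd edge added is C H.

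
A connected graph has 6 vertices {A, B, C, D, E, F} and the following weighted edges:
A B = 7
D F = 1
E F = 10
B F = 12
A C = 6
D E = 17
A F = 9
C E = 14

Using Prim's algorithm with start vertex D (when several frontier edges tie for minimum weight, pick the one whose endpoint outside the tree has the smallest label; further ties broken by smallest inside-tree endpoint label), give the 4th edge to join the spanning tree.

A-B

Prim, starting at D.
Step 1: frontier [D F 1, D E 17] → take D F (1); add F.
Step 2: frontier [D E 17, A F 9, E F 10, B F 12] → take A F (9); add A.
Step 3: frontier [A C 6, A B 7, D E 17, E F 10, B F 12] → take A C (6); add C.
Step 4: frontier [A B 7, C E 14, D E 17, E F 10, B F 12] → take A B (7); add B.
Step 5: frontier [C E 14, D E 17, E F 10] → take E F (10); add E.
The 4th edge added is A B.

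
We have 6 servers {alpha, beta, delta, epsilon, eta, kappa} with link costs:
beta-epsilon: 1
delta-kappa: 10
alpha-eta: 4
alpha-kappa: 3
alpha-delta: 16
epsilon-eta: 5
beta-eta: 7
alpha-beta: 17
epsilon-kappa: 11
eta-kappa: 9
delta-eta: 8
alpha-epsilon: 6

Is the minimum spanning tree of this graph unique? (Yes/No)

Kruskal's algorithm — process edges by increasing weight (ties by edge label):
beta-epsilon (1): add — endpoints in different components.
alpha-kappa (3): add — endpoints in different components.
alpha-eta (4): add — endpoints in different components.
epsilon-eta (5): add — endpoints in different components.
alpha-epsilon (6): skip — alpha and epsilon already connected.
beta-eta (7): skip — beta and eta already connected.
delta-eta (8): add — endpoints in different components.
Every non-tree edge has weight strictly greater than the heaviest edge on the tree path between its endpoints, so the MST is unique.

Yes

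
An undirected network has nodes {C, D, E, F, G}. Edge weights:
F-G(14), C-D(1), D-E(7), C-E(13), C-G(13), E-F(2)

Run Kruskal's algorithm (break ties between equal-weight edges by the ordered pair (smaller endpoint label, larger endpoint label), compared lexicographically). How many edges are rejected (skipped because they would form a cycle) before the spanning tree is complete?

1

Kruskal's algorithm — process edges by increasing weight (ties by edge label):
C-D (1): add — endpoints in different components.
E-F (2): add — endpoints in different components.
D-E (7): add — endpoints in different components.
C-E (13): skip — C and E already connected.
C-G (13): add — endpoints in different components.
Edges rejected before the tree was complete: 1.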